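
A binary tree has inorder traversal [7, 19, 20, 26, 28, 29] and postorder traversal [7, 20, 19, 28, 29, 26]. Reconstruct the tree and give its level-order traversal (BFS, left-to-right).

Inorder:   [7, 19, 20, 26, 28, 29]
Postorder: [7, 20, 19, 28, 29, 26]
Algorithm: postorder visits root last, so walk postorder right-to-left;
each value is the root of the current inorder slice — split it at that
value, recurse on the right subtree first, then the left.
Recursive splits:
  root=26; inorder splits into left=[7, 19, 20], right=[28, 29]
  root=29; inorder splits into left=[28], right=[]
  root=28; inorder splits into left=[], right=[]
  root=19; inorder splits into left=[7], right=[20]
  root=20; inorder splits into left=[], right=[]
  root=7; inorder splits into left=[], right=[]
Reconstructed level-order: [26, 19, 29, 7, 20, 28]


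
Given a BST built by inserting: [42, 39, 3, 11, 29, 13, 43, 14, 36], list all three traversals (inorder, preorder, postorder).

Tree insertion order: [42, 39, 3, 11, 29, 13, 43, 14, 36]
Tree (level-order array): [42, 39, 43, 3, None, None, None, None, 11, None, 29, 13, 36, None, 14]
Inorder (L, root, R): [3, 11, 13, 14, 29, 36, 39, 42, 43]
Preorder (root, L, R): [42, 39, 3, 11, 29, 13, 14, 36, 43]
Postorder (L, R, root): [14, 13, 36, 29, 11, 3, 39, 43, 42]


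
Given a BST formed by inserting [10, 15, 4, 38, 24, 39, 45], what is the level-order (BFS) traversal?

Tree insertion order: [10, 15, 4, 38, 24, 39, 45]
Tree (level-order array): [10, 4, 15, None, None, None, 38, 24, 39, None, None, None, 45]
BFS from the root, enqueuing left then right child of each popped node:
  queue [10] -> pop 10, enqueue [4, 15], visited so far: [10]
  queue [4, 15] -> pop 4, enqueue [none], visited so far: [10, 4]
  queue [15] -> pop 15, enqueue [38], visited so far: [10, 4, 15]
  queue [38] -> pop 38, enqueue [24, 39], visited so far: [10, 4, 15, 38]
  queue [24, 39] -> pop 24, enqueue [none], visited so far: [10, 4, 15, 38, 24]
  queue [39] -> pop 39, enqueue [45], visited so far: [10, 4, 15, 38, 24, 39]
  queue [45] -> pop 45, enqueue [none], visited so far: [10, 4, 15, 38, 24, 39, 45]
Result: [10, 4, 15, 38, 24, 39, 45]


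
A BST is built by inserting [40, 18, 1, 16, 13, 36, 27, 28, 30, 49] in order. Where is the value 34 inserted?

Starting tree (level order): [40, 18, 49, 1, 36, None, None, None, 16, 27, None, 13, None, None, 28, None, None, None, 30]
Insertion path: 40 -> 18 -> 36 -> 27 -> 28 -> 30
Result: insert 34 as right child of 30
Final tree (level order): [40, 18, 49, 1, 36, None, None, None, 16, 27, None, 13, None, None, 28, None, None, None, 30, None, 34]


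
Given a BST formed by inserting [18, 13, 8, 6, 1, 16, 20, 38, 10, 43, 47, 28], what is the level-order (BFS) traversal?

Tree insertion order: [18, 13, 8, 6, 1, 16, 20, 38, 10, 43, 47, 28]
Tree (level-order array): [18, 13, 20, 8, 16, None, 38, 6, 10, None, None, 28, 43, 1, None, None, None, None, None, None, 47]
BFS from the root, enqueuing left then right child of each popped node:
  queue [18] -> pop 18, enqueue [13, 20], visited so far: [18]
  queue [13, 20] -> pop 13, enqueue [8, 16], visited so far: [18, 13]
  queue [20, 8, 16] -> pop 20, enqueue [38], visited so far: [18, 13, 20]
  queue [8, 16, 38] -> pop 8, enqueue [6, 10], visited so far: [18, 13, 20, 8]
  queue [16, 38, 6, 10] -> pop 16, enqueue [none], visited so far: [18, 13, 20, 8, 16]
  queue [38, 6, 10] -> pop 38, enqueue [28, 43], visited so far: [18, 13, 20, 8, 16, 38]
  queue [6, 10, 28, 43] -> pop 6, enqueue [1], visited so far: [18, 13, 20, 8, 16, 38, 6]
  queue [10, 28, 43, 1] -> pop 10, enqueue [none], visited so far: [18, 13, 20, 8, 16, 38, 6, 10]
  queue [28, 43, 1] -> pop 28, enqueue [none], visited so far: [18, 13, 20, 8, 16, 38, 6, 10, 28]
  queue [43, 1] -> pop 43, enqueue [47], visited so far: [18, 13, 20, 8, 16, 38, 6, 10, 28, 43]
  queue [1, 47] -> pop 1, enqueue [none], visited so far: [18, 13, 20, 8, 16, 38, 6, 10, 28, 43, 1]
  queue [47] -> pop 47, enqueue [none], visited so far: [18, 13, 20, 8, 16, 38, 6, 10, 28, 43, 1, 47]
Result: [18, 13, 20, 8, 16, 38, 6, 10, 28, 43, 1, 47]


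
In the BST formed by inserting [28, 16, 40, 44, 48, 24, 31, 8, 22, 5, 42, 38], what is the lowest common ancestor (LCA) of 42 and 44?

Tree insertion order: [28, 16, 40, 44, 48, 24, 31, 8, 22, 5, 42, 38]
Tree (level-order array): [28, 16, 40, 8, 24, 31, 44, 5, None, 22, None, None, 38, 42, 48]
In a BST, the LCA of p=42, q=44 is the first node v on the
root-to-leaf path with p <= v <= q (go left if both < v, right if both > v).
Walk from root:
  at 28: both 42 and 44 > 28, go right
  at 40: both 42 and 44 > 40, go right
  at 44: 42 <= 44 <= 44, this is the LCA
LCA = 44


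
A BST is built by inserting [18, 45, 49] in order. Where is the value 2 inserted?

Starting tree (level order): [18, None, 45, None, 49]
Insertion path: 18
Result: insert 2 as left child of 18
Final tree (level order): [18, 2, 45, None, None, None, 49]


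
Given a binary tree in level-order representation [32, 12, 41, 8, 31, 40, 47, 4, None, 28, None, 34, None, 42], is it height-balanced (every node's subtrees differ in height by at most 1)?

Tree (level-order array): [32, 12, 41, 8, 31, 40, 47, 4, None, 28, None, 34, None, 42]
Definition: a tree is height-balanced if, at every node, |h(left) - h(right)| <= 1 (empty subtree has height -1).
Bottom-up per-node check:
  node 4: h_left=-1, h_right=-1, diff=0 [OK], height=0
  node 8: h_left=0, h_right=-1, diff=1 [OK], height=1
  node 28: h_left=-1, h_right=-1, diff=0 [OK], height=0
  node 31: h_left=0, h_right=-1, diff=1 [OK], height=1
  node 12: h_left=1, h_right=1, diff=0 [OK], height=2
  node 34: h_left=-1, h_right=-1, diff=0 [OK], height=0
  node 40: h_left=0, h_right=-1, diff=1 [OK], height=1
  node 42: h_left=-1, h_right=-1, diff=0 [OK], height=0
  node 47: h_left=0, h_right=-1, diff=1 [OK], height=1
  node 41: h_left=1, h_right=1, diff=0 [OK], height=2
  node 32: h_left=2, h_right=2, diff=0 [OK], height=3
All nodes satisfy the balance condition.
Result: Balanced


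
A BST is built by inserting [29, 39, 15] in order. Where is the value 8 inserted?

Starting tree (level order): [29, 15, 39]
Insertion path: 29 -> 15
Result: insert 8 as left child of 15
Final tree (level order): [29, 15, 39, 8]


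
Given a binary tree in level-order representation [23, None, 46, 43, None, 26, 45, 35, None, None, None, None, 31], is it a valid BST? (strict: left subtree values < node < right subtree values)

Level-order array: [23, None, 46, 43, None, 26, 45, 35, None, None, None, None, 31]
Validate using subtree bounds (lo, hi): at each node, require lo < value < hi,
then recurse left with hi=value and right with lo=value.
Preorder trace (stopping at first violation):
  at node 23 with bounds (-inf, +inf): OK
  at node 46 with bounds (23, +inf): OK
  at node 43 with bounds (23, 46): OK
  at node 26 with bounds (23, 43): OK
  at node 35 with bounds (23, 26): VIOLATION
Node 35 violates its bound: not (23 < 35 < 26).
Result: Not a valid BST


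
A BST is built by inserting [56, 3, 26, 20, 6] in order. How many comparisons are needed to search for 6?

Search path for 6: 56 -> 3 -> 26 -> 20 -> 6
Found: True
Comparisons: 5


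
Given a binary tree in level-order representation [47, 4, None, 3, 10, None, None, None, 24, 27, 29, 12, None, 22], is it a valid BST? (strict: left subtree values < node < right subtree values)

Level-order array: [47, 4, None, 3, 10, None, None, None, 24, 27, 29, 12, None, 22]
Validate using subtree bounds (lo, hi): at each node, require lo < value < hi,
then recurse left with hi=value and right with lo=value.
Preorder trace (stopping at first violation):
  at node 47 with bounds (-inf, +inf): OK
  at node 4 with bounds (-inf, 47): OK
  at node 3 with bounds (-inf, 4): OK
  at node 10 with bounds (4, 47): OK
  at node 24 with bounds (10, 47): OK
  at node 27 with bounds (10, 24): VIOLATION
Node 27 violates its bound: not (10 < 27 < 24).
Result: Not a valid BST


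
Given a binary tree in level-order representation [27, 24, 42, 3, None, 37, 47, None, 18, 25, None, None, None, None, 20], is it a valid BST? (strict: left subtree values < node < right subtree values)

Level-order array: [27, 24, 42, 3, None, 37, 47, None, 18, 25, None, None, None, None, 20]
Validate using subtree bounds (lo, hi): at each node, require lo < value < hi,
then recurse left with hi=value and right with lo=value.
Preorder trace (stopping at first violation):
  at node 27 with bounds (-inf, +inf): OK
  at node 24 with bounds (-inf, 27): OK
  at node 3 with bounds (-inf, 24): OK
  at node 18 with bounds (3, 24): OK
  at node 20 with bounds (18, 24): OK
  at node 42 with bounds (27, +inf): OK
  at node 37 with bounds (27, 42): OK
  at node 25 with bounds (27, 37): VIOLATION
Node 25 violates its bound: not (27 < 25 < 37).
Result: Not a valid BST


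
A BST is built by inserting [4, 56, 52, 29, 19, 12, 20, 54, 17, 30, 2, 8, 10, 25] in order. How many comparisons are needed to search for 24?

Search path for 24: 4 -> 56 -> 52 -> 29 -> 19 -> 20 -> 25
Found: False
Comparisons: 7


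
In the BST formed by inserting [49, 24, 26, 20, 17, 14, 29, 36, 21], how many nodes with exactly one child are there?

Tree built from: [49, 24, 26, 20, 17, 14, 29, 36, 21]
Tree (level-order array): [49, 24, None, 20, 26, 17, 21, None, 29, 14, None, None, None, None, 36]
Rule: These are nodes with exactly 1 non-null child.
Per-node child counts:
  node 49: 1 child(ren)
  node 24: 2 child(ren)
  node 20: 2 child(ren)
  node 17: 1 child(ren)
  node 14: 0 child(ren)
  node 21: 0 child(ren)
  node 26: 1 child(ren)
  node 29: 1 child(ren)
  node 36: 0 child(ren)
Matching nodes: [49, 17, 26, 29]
Count of nodes with exactly one child: 4


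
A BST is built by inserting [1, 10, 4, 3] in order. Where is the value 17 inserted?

Starting tree (level order): [1, None, 10, 4, None, 3]
Insertion path: 1 -> 10
Result: insert 17 as right child of 10
Final tree (level order): [1, None, 10, 4, 17, 3]


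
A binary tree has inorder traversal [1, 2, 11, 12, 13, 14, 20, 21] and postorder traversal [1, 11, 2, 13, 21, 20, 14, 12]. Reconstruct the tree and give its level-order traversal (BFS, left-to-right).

Inorder:   [1, 2, 11, 12, 13, 14, 20, 21]
Postorder: [1, 11, 2, 13, 21, 20, 14, 12]
Algorithm: postorder visits root last, so walk postorder right-to-left;
each value is the root of the current inorder slice — split it at that
value, recurse on the right subtree first, then the left.
Recursive splits:
  root=12; inorder splits into left=[1, 2, 11], right=[13, 14, 20, 21]
  root=14; inorder splits into left=[13], right=[20, 21]
  root=20; inorder splits into left=[], right=[21]
  root=21; inorder splits into left=[], right=[]
  root=13; inorder splits into left=[], right=[]
  root=2; inorder splits into left=[1], right=[11]
  root=11; inorder splits into left=[], right=[]
  root=1; inorder splits into left=[], right=[]
Reconstructed level-order: [12, 2, 14, 1, 11, 13, 20, 21]


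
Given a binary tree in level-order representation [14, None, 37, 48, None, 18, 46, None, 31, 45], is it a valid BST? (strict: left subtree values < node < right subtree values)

Level-order array: [14, None, 37, 48, None, 18, 46, None, 31, 45]
Validate using subtree bounds (lo, hi): at each node, require lo < value < hi,
then recurse left with hi=value and right with lo=value.
Preorder trace (stopping at first violation):
  at node 14 with bounds (-inf, +inf): OK
  at node 37 with bounds (14, +inf): OK
  at node 48 with bounds (14, 37): VIOLATION
Node 48 violates its bound: not (14 < 48 < 37).
Result: Not a valid BST


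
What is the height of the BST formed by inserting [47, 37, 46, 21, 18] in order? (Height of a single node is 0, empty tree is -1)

Insertion order: [47, 37, 46, 21, 18]
Tree (level-order array): [47, 37, None, 21, 46, 18]
Compute height bottom-up (empty subtree = -1):
  height(18) = 1 + max(-1, -1) = 0
  height(21) = 1 + max(0, -1) = 1
  height(46) = 1 + max(-1, -1) = 0
  height(37) = 1 + max(1, 0) = 2
  height(47) = 1 + max(2, -1) = 3
Height = 3


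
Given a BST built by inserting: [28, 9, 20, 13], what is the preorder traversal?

Tree insertion order: [28, 9, 20, 13]
Tree (level-order array): [28, 9, None, None, 20, 13]
Preorder traversal: [28, 9, 20, 13]


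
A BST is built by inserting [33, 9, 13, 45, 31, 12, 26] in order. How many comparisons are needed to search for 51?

Search path for 51: 33 -> 45
Found: False
Comparisons: 2


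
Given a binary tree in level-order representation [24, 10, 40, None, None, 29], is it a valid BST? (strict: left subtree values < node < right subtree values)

Level-order array: [24, 10, 40, None, None, 29]
Validate using subtree bounds (lo, hi): at each node, require lo < value < hi,
then recurse left with hi=value and right with lo=value.
Preorder trace (stopping at first violation):
  at node 24 with bounds (-inf, +inf): OK
  at node 10 with bounds (-inf, 24): OK
  at node 40 with bounds (24, +inf): OK
  at node 29 with bounds (24, 40): OK
No violation found at any node.
Result: Valid BST


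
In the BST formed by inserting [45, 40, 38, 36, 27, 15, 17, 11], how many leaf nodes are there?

Tree built from: [45, 40, 38, 36, 27, 15, 17, 11]
Tree (level-order array): [45, 40, None, 38, None, 36, None, 27, None, 15, None, 11, 17]
Rule: A leaf has 0 children.
Per-node child counts:
  node 45: 1 child(ren)
  node 40: 1 child(ren)
  node 38: 1 child(ren)
  node 36: 1 child(ren)
  node 27: 1 child(ren)
  node 15: 2 child(ren)
  node 11: 0 child(ren)
  node 17: 0 child(ren)
Matching nodes: [11, 17]
Count of leaf nodes: 2


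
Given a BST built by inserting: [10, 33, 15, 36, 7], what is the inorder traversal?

Tree insertion order: [10, 33, 15, 36, 7]
Tree (level-order array): [10, 7, 33, None, None, 15, 36]
Inorder traversal: [7, 10, 15, 33, 36]


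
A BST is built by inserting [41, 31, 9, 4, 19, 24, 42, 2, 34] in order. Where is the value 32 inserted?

Starting tree (level order): [41, 31, 42, 9, 34, None, None, 4, 19, None, None, 2, None, None, 24]
Insertion path: 41 -> 31 -> 34
Result: insert 32 as left child of 34
Final tree (level order): [41, 31, 42, 9, 34, None, None, 4, 19, 32, None, 2, None, None, 24]


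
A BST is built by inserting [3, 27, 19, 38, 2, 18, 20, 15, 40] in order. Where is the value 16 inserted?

Starting tree (level order): [3, 2, 27, None, None, 19, 38, 18, 20, None, 40, 15]
Insertion path: 3 -> 27 -> 19 -> 18 -> 15
Result: insert 16 as right child of 15
Final tree (level order): [3, 2, 27, None, None, 19, 38, 18, 20, None, 40, 15, None, None, None, None, None, None, 16]


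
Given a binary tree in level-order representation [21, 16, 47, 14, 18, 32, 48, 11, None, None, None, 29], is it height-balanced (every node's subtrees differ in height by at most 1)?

Tree (level-order array): [21, 16, 47, 14, 18, 32, 48, 11, None, None, None, 29]
Definition: a tree is height-balanced if, at every node, |h(left) - h(right)| <= 1 (empty subtree has height -1).
Bottom-up per-node check:
  node 11: h_left=-1, h_right=-1, diff=0 [OK], height=0
  node 14: h_left=0, h_right=-1, diff=1 [OK], height=1
  node 18: h_left=-1, h_right=-1, diff=0 [OK], height=0
  node 16: h_left=1, h_right=0, diff=1 [OK], height=2
  node 29: h_left=-1, h_right=-1, diff=0 [OK], height=0
  node 32: h_left=0, h_right=-1, diff=1 [OK], height=1
  node 48: h_left=-1, h_right=-1, diff=0 [OK], height=0
  node 47: h_left=1, h_right=0, diff=1 [OK], height=2
  node 21: h_left=2, h_right=2, diff=0 [OK], height=3
All nodes satisfy the balance condition.
Result: Balanced


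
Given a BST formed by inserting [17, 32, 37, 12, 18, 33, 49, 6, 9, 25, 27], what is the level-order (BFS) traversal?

Tree insertion order: [17, 32, 37, 12, 18, 33, 49, 6, 9, 25, 27]
Tree (level-order array): [17, 12, 32, 6, None, 18, 37, None, 9, None, 25, 33, 49, None, None, None, 27]
BFS from the root, enqueuing left then right child of each popped node:
  queue [17] -> pop 17, enqueue [12, 32], visited so far: [17]
  queue [12, 32] -> pop 12, enqueue [6], visited so far: [17, 12]
  queue [32, 6] -> pop 32, enqueue [18, 37], visited so far: [17, 12, 32]
  queue [6, 18, 37] -> pop 6, enqueue [9], visited so far: [17, 12, 32, 6]
  queue [18, 37, 9] -> pop 18, enqueue [25], visited so far: [17, 12, 32, 6, 18]
  queue [37, 9, 25] -> pop 37, enqueue [33, 49], visited so far: [17, 12, 32, 6, 18, 37]
  queue [9, 25, 33, 49] -> pop 9, enqueue [none], visited so far: [17, 12, 32, 6, 18, 37, 9]
  queue [25, 33, 49] -> pop 25, enqueue [27], visited so far: [17, 12, 32, 6, 18, 37, 9, 25]
  queue [33, 49, 27] -> pop 33, enqueue [none], visited so far: [17, 12, 32, 6, 18, 37, 9, 25, 33]
  queue [49, 27] -> pop 49, enqueue [none], visited so far: [17, 12, 32, 6, 18, 37, 9, 25, 33, 49]
  queue [27] -> pop 27, enqueue [none], visited so far: [17, 12, 32, 6, 18, 37, 9, 25, 33, 49, 27]
Result: [17, 12, 32, 6, 18, 37, 9, 25, 33, 49, 27]


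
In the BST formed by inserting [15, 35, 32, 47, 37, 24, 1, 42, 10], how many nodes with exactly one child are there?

Tree built from: [15, 35, 32, 47, 37, 24, 1, 42, 10]
Tree (level-order array): [15, 1, 35, None, 10, 32, 47, None, None, 24, None, 37, None, None, None, None, 42]
Rule: These are nodes with exactly 1 non-null child.
Per-node child counts:
  node 15: 2 child(ren)
  node 1: 1 child(ren)
  node 10: 0 child(ren)
  node 35: 2 child(ren)
  node 32: 1 child(ren)
  node 24: 0 child(ren)
  node 47: 1 child(ren)
  node 37: 1 child(ren)
  node 42: 0 child(ren)
Matching nodes: [1, 32, 47, 37]
Count of nodes with exactly one child: 4


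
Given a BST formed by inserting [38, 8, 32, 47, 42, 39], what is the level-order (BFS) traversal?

Tree insertion order: [38, 8, 32, 47, 42, 39]
Tree (level-order array): [38, 8, 47, None, 32, 42, None, None, None, 39]
BFS from the root, enqueuing left then right child of each popped node:
  queue [38] -> pop 38, enqueue [8, 47], visited so far: [38]
  queue [8, 47] -> pop 8, enqueue [32], visited so far: [38, 8]
  queue [47, 32] -> pop 47, enqueue [42], visited so far: [38, 8, 47]
  queue [32, 42] -> pop 32, enqueue [none], visited so far: [38, 8, 47, 32]
  queue [42] -> pop 42, enqueue [39], visited so far: [38, 8, 47, 32, 42]
  queue [39] -> pop 39, enqueue [none], visited so far: [38, 8, 47, 32, 42, 39]
Result: [38, 8, 47, 32, 42, 39]


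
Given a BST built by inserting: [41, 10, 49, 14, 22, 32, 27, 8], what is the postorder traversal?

Tree insertion order: [41, 10, 49, 14, 22, 32, 27, 8]
Tree (level-order array): [41, 10, 49, 8, 14, None, None, None, None, None, 22, None, 32, 27]
Postorder traversal: [8, 27, 32, 22, 14, 10, 49, 41]


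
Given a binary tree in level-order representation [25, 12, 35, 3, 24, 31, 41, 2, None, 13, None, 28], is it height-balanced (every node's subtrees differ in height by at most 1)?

Tree (level-order array): [25, 12, 35, 3, 24, 31, 41, 2, None, 13, None, 28]
Definition: a tree is height-balanced if, at every node, |h(left) - h(right)| <= 1 (empty subtree has height -1).
Bottom-up per-node check:
  node 2: h_left=-1, h_right=-1, diff=0 [OK], height=0
  node 3: h_left=0, h_right=-1, diff=1 [OK], height=1
  node 13: h_left=-1, h_right=-1, diff=0 [OK], height=0
  node 24: h_left=0, h_right=-1, diff=1 [OK], height=1
  node 12: h_left=1, h_right=1, diff=0 [OK], height=2
  node 28: h_left=-1, h_right=-1, diff=0 [OK], height=0
  node 31: h_left=0, h_right=-1, diff=1 [OK], height=1
  node 41: h_left=-1, h_right=-1, diff=0 [OK], height=0
  node 35: h_left=1, h_right=0, diff=1 [OK], height=2
  node 25: h_left=2, h_right=2, diff=0 [OK], height=3
All nodes satisfy the balance condition.
Result: Balanced


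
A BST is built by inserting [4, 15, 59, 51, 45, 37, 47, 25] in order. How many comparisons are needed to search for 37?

Search path for 37: 4 -> 15 -> 59 -> 51 -> 45 -> 37
Found: True
Comparisons: 6


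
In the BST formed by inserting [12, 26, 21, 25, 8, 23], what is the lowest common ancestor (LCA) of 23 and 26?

Tree insertion order: [12, 26, 21, 25, 8, 23]
Tree (level-order array): [12, 8, 26, None, None, 21, None, None, 25, 23]
In a BST, the LCA of p=23, q=26 is the first node v on the
root-to-leaf path with p <= v <= q (go left if both < v, right if both > v).
Walk from root:
  at 12: both 23 and 26 > 12, go right
  at 26: 23 <= 26 <= 26, this is the LCA
LCA = 26


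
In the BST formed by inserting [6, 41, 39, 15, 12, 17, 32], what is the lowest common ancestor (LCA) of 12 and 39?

Tree insertion order: [6, 41, 39, 15, 12, 17, 32]
Tree (level-order array): [6, None, 41, 39, None, 15, None, 12, 17, None, None, None, 32]
In a BST, the LCA of p=12, q=39 is the first node v on the
root-to-leaf path with p <= v <= q (go left if both < v, right if both > v).
Walk from root:
  at 6: both 12 and 39 > 6, go right
  at 41: both 12 and 39 < 41, go left
  at 39: 12 <= 39 <= 39, this is the LCA
LCA = 39


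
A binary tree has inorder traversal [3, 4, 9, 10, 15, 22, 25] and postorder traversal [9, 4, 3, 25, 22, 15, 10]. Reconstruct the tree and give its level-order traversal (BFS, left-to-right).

Inorder:   [3, 4, 9, 10, 15, 22, 25]
Postorder: [9, 4, 3, 25, 22, 15, 10]
Algorithm: postorder visits root last, so walk postorder right-to-left;
each value is the root of the current inorder slice — split it at that
value, recurse on the right subtree first, then the left.
Recursive splits:
  root=10; inorder splits into left=[3, 4, 9], right=[15, 22, 25]
  root=15; inorder splits into left=[], right=[22, 25]
  root=22; inorder splits into left=[], right=[25]
  root=25; inorder splits into left=[], right=[]
  root=3; inorder splits into left=[], right=[4, 9]
  root=4; inorder splits into left=[], right=[9]
  root=9; inorder splits into left=[], right=[]
Reconstructed level-order: [10, 3, 15, 4, 22, 9, 25]


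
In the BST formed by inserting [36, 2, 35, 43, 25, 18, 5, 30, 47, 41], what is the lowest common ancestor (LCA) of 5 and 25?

Tree insertion order: [36, 2, 35, 43, 25, 18, 5, 30, 47, 41]
Tree (level-order array): [36, 2, 43, None, 35, 41, 47, 25, None, None, None, None, None, 18, 30, 5]
In a BST, the LCA of p=5, q=25 is the first node v on the
root-to-leaf path with p <= v <= q (go left if both < v, right if both > v).
Walk from root:
  at 36: both 5 and 25 < 36, go left
  at 2: both 5 and 25 > 2, go right
  at 35: both 5 and 25 < 35, go left
  at 25: 5 <= 25 <= 25, this is the LCA
LCA = 25


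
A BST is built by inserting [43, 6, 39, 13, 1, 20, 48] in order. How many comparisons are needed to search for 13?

Search path for 13: 43 -> 6 -> 39 -> 13
Found: True
Comparisons: 4


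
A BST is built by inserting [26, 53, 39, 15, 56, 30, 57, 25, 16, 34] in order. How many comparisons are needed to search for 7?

Search path for 7: 26 -> 15
Found: False
Comparisons: 2


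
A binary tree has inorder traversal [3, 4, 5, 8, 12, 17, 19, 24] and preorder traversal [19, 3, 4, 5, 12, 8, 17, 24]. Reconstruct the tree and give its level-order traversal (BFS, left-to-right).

Inorder:  [3, 4, 5, 8, 12, 17, 19, 24]
Preorder: [19, 3, 4, 5, 12, 8, 17, 24]
Algorithm: preorder visits root first, so consume preorder in order;
for each root, split the current inorder slice at that value into
left-subtree inorder and right-subtree inorder, then recurse.
Recursive splits:
  root=19; inorder splits into left=[3, 4, 5, 8, 12, 17], right=[24]
  root=3; inorder splits into left=[], right=[4, 5, 8, 12, 17]
  root=4; inorder splits into left=[], right=[5, 8, 12, 17]
  root=5; inorder splits into left=[], right=[8, 12, 17]
  root=12; inorder splits into left=[8], right=[17]
  root=8; inorder splits into left=[], right=[]
  root=17; inorder splits into left=[], right=[]
  root=24; inorder splits into left=[], right=[]
Reconstructed level-order: [19, 3, 24, 4, 5, 12, 8, 17]


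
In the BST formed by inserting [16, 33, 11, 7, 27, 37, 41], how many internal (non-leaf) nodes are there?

Tree built from: [16, 33, 11, 7, 27, 37, 41]
Tree (level-order array): [16, 11, 33, 7, None, 27, 37, None, None, None, None, None, 41]
Rule: An internal node has at least one child.
Per-node child counts:
  node 16: 2 child(ren)
  node 11: 1 child(ren)
  node 7: 0 child(ren)
  node 33: 2 child(ren)
  node 27: 0 child(ren)
  node 37: 1 child(ren)
  node 41: 0 child(ren)
Matching nodes: [16, 11, 33, 37]
Count of internal (non-leaf) nodes: 4


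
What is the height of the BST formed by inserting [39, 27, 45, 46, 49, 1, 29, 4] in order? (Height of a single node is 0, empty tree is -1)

Insertion order: [39, 27, 45, 46, 49, 1, 29, 4]
Tree (level-order array): [39, 27, 45, 1, 29, None, 46, None, 4, None, None, None, 49]
Compute height bottom-up (empty subtree = -1):
  height(4) = 1 + max(-1, -1) = 0
  height(1) = 1 + max(-1, 0) = 1
  height(29) = 1 + max(-1, -1) = 0
  height(27) = 1 + max(1, 0) = 2
  height(49) = 1 + max(-1, -1) = 0
  height(46) = 1 + max(-1, 0) = 1
  height(45) = 1 + max(-1, 1) = 2
  height(39) = 1 + max(2, 2) = 3
Height = 3


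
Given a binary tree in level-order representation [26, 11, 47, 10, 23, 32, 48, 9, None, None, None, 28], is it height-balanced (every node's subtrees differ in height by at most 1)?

Tree (level-order array): [26, 11, 47, 10, 23, 32, 48, 9, None, None, None, 28]
Definition: a tree is height-balanced if, at every node, |h(left) - h(right)| <= 1 (empty subtree has height -1).
Bottom-up per-node check:
  node 9: h_left=-1, h_right=-1, diff=0 [OK], height=0
  node 10: h_left=0, h_right=-1, diff=1 [OK], height=1
  node 23: h_left=-1, h_right=-1, diff=0 [OK], height=0
  node 11: h_left=1, h_right=0, diff=1 [OK], height=2
  node 28: h_left=-1, h_right=-1, diff=0 [OK], height=0
  node 32: h_left=0, h_right=-1, diff=1 [OK], height=1
  node 48: h_left=-1, h_right=-1, diff=0 [OK], height=0
  node 47: h_left=1, h_right=0, diff=1 [OK], height=2
  node 26: h_left=2, h_right=2, diff=0 [OK], height=3
All nodes satisfy the balance condition.
Result: Balanced


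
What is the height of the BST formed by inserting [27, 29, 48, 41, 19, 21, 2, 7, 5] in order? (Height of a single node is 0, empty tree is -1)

Insertion order: [27, 29, 48, 41, 19, 21, 2, 7, 5]
Tree (level-order array): [27, 19, 29, 2, 21, None, 48, None, 7, None, None, 41, None, 5]
Compute height bottom-up (empty subtree = -1):
  height(5) = 1 + max(-1, -1) = 0
  height(7) = 1 + max(0, -1) = 1
  height(2) = 1 + max(-1, 1) = 2
  height(21) = 1 + max(-1, -1) = 0
  height(19) = 1 + max(2, 0) = 3
  height(41) = 1 + max(-1, -1) = 0
  height(48) = 1 + max(0, -1) = 1
  height(29) = 1 + max(-1, 1) = 2
  height(27) = 1 + max(3, 2) = 4
Height = 4


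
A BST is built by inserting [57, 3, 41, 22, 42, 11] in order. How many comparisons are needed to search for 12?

Search path for 12: 57 -> 3 -> 41 -> 22 -> 11
Found: False
Comparisons: 5


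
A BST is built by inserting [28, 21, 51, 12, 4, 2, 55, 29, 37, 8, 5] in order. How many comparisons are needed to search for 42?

Search path for 42: 28 -> 51 -> 29 -> 37
Found: False
Comparisons: 4


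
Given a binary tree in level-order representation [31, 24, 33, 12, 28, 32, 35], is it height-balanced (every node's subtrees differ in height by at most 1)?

Tree (level-order array): [31, 24, 33, 12, 28, 32, 35]
Definition: a tree is height-balanced if, at every node, |h(left) - h(right)| <= 1 (empty subtree has height -1).
Bottom-up per-node check:
  node 12: h_left=-1, h_right=-1, diff=0 [OK], height=0
  node 28: h_left=-1, h_right=-1, diff=0 [OK], height=0
  node 24: h_left=0, h_right=0, diff=0 [OK], height=1
  node 32: h_left=-1, h_right=-1, diff=0 [OK], height=0
  node 35: h_left=-1, h_right=-1, diff=0 [OK], height=0
  node 33: h_left=0, h_right=0, diff=0 [OK], height=1
  node 31: h_left=1, h_right=1, diff=0 [OK], height=2
All nodes satisfy the balance condition.
Result: Balanced


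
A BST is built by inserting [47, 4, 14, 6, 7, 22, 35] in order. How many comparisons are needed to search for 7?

Search path for 7: 47 -> 4 -> 14 -> 6 -> 7
Found: True
Comparisons: 5


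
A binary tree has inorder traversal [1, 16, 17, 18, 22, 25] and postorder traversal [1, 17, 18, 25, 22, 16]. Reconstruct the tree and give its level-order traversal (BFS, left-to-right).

Inorder:   [1, 16, 17, 18, 22, 25]
Postorder: [1, 17, 18, 25, 22, 16]
Algorithm: postorder visits root last, so walk postorder right-to-left;
each value is the root of the current inorder slice — split it at that
value, recurse on the right subtree first, then the left.
Recursive splits:
  root=16; inorder splits into left=[1], right=[17, 18, 22, 25]
  root=22; inorder splits into left=[17, 18], right=[25]
  root=25; inorder splits into left=[], right=[]
  root=18; inorder splits into left=[17], right=[]
  root=17; inorder splits into left=[], right=[]
  root=1; inorder splits into left=[], right=[]
Reconstructed level-order: [16, 1, 22, 18, 25, 17]


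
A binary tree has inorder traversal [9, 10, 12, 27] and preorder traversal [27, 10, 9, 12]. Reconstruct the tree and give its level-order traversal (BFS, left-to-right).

Inorder:  [9, 10, 12, 27]
Preorder: [27, 10, 9, 12]
Algorithm: preorder visits root first, so consume preorder in order;
for each root, split the current inorder slice at that value into
left-subtree inorder and right-subtree inorder, then recurse.
Recursive splits:
  root=27; inorder splits into left=[9, 10, 12], right=[]
  root=10; inorder splits into left=[9], right=[12]
  root=9; inorder splits into left=[], right=[]
  root=12; inorder splits into left=[], right=[]
Reconstructed level-order: [27, 10, 9, 12]


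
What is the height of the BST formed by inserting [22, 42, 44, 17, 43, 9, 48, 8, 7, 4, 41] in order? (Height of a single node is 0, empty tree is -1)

Insertion order: [22, 42, 44, 17, 43, 9, 48, 8, 7, 4, 41]
Tree (level-order array): [22, 17, 42, 9, None, 41, 44, 8, None, None, None, 43, 48, 7, None, None, None, None, None, 4]
Compute height bottom-up (empty subtree = -1):
  height(4) = 1 + max(-1, -1) = 0
  height(7) = 1 + max(0, -1) = 1
  height(8) = 1 + max(1, -1) = 2
  height(9) = 1 + max(2, -1) = 3
  height(17) = 1 + max(3, -1) = 4
  height(41) = 1 + max(-1, -1) = 0
  height(43) = 1 + max(-1, -1) = 0
  height(48) = 1 + max(-1, -1) = 0
  height(44) = 1 + max(0, 0) = 1
  height(42) = 1 + max(0, 1) = 2
  height(22) = 1 + max(4, 2) = 5
Height = 5


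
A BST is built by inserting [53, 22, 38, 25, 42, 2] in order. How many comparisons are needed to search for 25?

Search path for 25: 53 -> 22 -> 38 -> 25
Found: True
Comparisons: 4


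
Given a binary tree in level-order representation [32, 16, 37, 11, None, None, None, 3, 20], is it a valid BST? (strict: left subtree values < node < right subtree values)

Level-order array: [32, 16, 37, 11, None, None, None, 3, 20]
Validate using subtree bounds (lo, hi): at each node, require lo < value < hi,
then recurse left with hi=value and right with lo=value.
Preorder trace (stopping at first violation):
  at node 32 with bounds (-inf, +inf): OK
  at node 16 with bounds (-inf, 32): OK
  at node 11 with bounds (-inf, 16): OK
  at node 3 with bounds (-inf, 11): OK
  at node 20 with bounds (11, 16): VIOLATION
Node 20 violates its bound: not (11 < 20 < 16).
Result: Not a valid BST


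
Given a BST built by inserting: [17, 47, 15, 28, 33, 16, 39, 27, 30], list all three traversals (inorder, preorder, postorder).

Tree insertion order: [17, 47, 15, 28, 33, 16, 39, 27, 30]
Tree (level-order array): [17, 15, 47, None, 16, 28, None, None, None, 27, 33, None, None, 30, 39]
Inorder (L, root, R): [15, 16, 17, 27, 28, 30, 33, 39, 47]
Preorder (root, L, R): [17, 15, 16, 47, 28, 27, 33, 30, 39]
Postorder (L, R, root): [16, 15, 27, 30, 39, 33, 28, 47, 17]


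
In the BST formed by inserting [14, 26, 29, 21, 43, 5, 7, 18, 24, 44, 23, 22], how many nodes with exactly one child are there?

Tree built from: [14, 26, 29, 21, 43, 5, 7, 18, 24, 44, 23, 22]
Tree (level-order array): [14, 5, 26, None, 7, 21, 29, None, None, 18, 24, None, 43, None, None, 23, None, None, 44, 22]
Rule: These are nodes with exactly 1 non-null child.
Per-node child counts:
  node 14: 2 child(ren)
  node 5: 1 child(ren)
  node 7: 0 child(ren)
  node 26: 2 child(ren)
  node 21: 2 child(ren)
  node 18: 0 child(ren)
  node 24: 1 child(ren)
  node 23: 1 child(ren)
  node 22: 0 child(ren)
  node 29: 1 child(ren)
  node 43: 1 child(ren)
  node 44: 0 child(ren)
Matching nodes: [5, 24, 23, 29, 43]
Count of nodes with exactly one child: 5


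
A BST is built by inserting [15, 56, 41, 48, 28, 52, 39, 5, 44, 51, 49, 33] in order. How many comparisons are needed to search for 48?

Search path for 48: 15 -> 56 -> 41 -> 48
Found: True
Comparisons: 4


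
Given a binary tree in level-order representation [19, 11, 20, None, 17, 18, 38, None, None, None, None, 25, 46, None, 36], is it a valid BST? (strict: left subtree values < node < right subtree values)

Level-order array: [19, 11, 20, None, 17, 18, 38, None, None, None, None, 25, 46, None, 36]
Validate using subtree bounds (lo, hi): at each node, require lo < value < hi,
then recurse left with hi=value and right with lo=value.
Preorder trace (stopping at first violation):
  at node 19 with bounds (-inf, +inf): OK
  at node 11 with bounds (-inf, 19): OK
  at node 17 with bounds (11, 19): OK
  at node 20 with bounds (19, +inf): OK
  at node 18 with bounds (19, 20): VIOLATION
Node 18 violates its bound: not (19 < 18 < 20).
Result: Not a valid BST


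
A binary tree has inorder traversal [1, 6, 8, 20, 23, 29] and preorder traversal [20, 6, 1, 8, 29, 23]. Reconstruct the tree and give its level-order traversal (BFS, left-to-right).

Inorder:  [1, 6, 8, 20, 23, 29]
Preorder: [20, 6, 1, 8, 29, 23]
Algorithm: preorder visits root first, so consume preorder in order;
for each root, split the current inorder slice at that value into
left-subtree inorder and right-subtree inorder, then recurse.
Recursive splits:
  root=20; inorder splits into left=[1, 6, 8], right=[23, 29]
  root=6; inorder splits into left=[1], right=[8]
  root=1; inorder splits into left=[], right=[]
  root=8; inorder splits into left=[], right=[]
  root=29; inorder splits into left=[23], right=[]
  root=23; inorder splits into left=[], right=[]
Reconstructed level-order: [20, 6, 29, 1, 8, 23]


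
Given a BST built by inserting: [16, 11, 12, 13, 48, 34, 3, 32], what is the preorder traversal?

Tree insertion order: [16, 11, 12, 13, 48, 34, 3, 32]
Tree (level-order array): [16, 11, 48, 3, 12, 34, None, None, None, None, 13, 32]
Preorder traversal: [16, 11, 3, 12, 13, 48, 34, 32]


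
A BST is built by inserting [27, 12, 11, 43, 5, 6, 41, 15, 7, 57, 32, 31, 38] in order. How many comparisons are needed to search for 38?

Search path for 38: 27 -> 43 -> 41 -> 32 -> 38
Found: True
Comparisons: 5


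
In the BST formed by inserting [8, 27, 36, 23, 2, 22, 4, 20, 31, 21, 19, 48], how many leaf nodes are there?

Tree built from: [8, 27, 36, 23, 2, 22, 4, 20, 31, 21, 19, 48]
Tree (level-order array): [8, 2, 27, None, 4, 23, 36, None, None, 22, None, 31, 48, 20, None, None, None, None, None, 19, 21]
Rule: A leaf has 0 children.
Per-node child counts:
  node 8: 2 child(ren)
  node 2: 1 child(ren)
  node 4: 0 child(ren)
  node 27: 2 child(ren)
  node 23: 1 child(ren)
  node 22: 1 child(ren)
  node 20: 2 child(ren)
  node 19: 0 child(ren)
  node 21: 0 child(ren)
  node 36: 2 child(ren)
  node 31: 0 child(ren)
  node 48: 0 child(ren)
Matching nodes: [4, 19, 21, 31, 48]
Count of leaf nodes: 5


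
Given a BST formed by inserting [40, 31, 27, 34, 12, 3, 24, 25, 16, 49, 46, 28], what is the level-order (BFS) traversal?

Tree insertion order: [40, 31, 27, 34, 12, 3, 24, 25, 16, 49, 46, 28]
Tree (level-order array): [40, 31, 49, 27, 34, 46, None, 12, 28, None, None, None, None, 3, 24, None, None, None, None, 16, 25]
BFS from the root, enqueuing left then right child of each popped node:
  queue [40] -> pop 40, enqueue [31, 49], visited so far: [40]
  queue [31, 49] -> pop 31, enqueue [27, 34], visited so far: [40, 31]
  queue [49, 27, 34] -> pop 49, enqueue [46], visited so far: [40, 31, 49]
  queue [27, 34, 46] -> pop 27, enqueue [12, 28], visited so far: [40, 31, 49, 27]
  queue [34, 46, 12, 28] -> pop 34, enqueue [none], visited so far: [40, 31, 49, 27, 34]
  queue [46, 12, 28] -> pop 46, enqueue [none], visited so far: [40, 31, 49, 27, 34, 46]
  queue [12, 28] -> pop 12, enqueue [3, 24], visited so far: [40, 31, 49, 27, 34, 46, 12]
  queue [28, 3, 24] -> pop 28, enqueue [none], visited so far: [40, 31, 49, 27, 34, 46, 12, 28]
  queue [3, 24] -> pop 3, enqueue [none], visited so far: [40, 31, 49, 27, 34, 46, 12, 28, 3]
  queue [24] -> pop 24, enqueue [16, 25], visited so far: [40, 31, 49, 27, 34, 46, 12, 28, 3, 24]
  queue [16, 25] -> pop 16, enqueue [none], visited so far: [40, 31, 49, 27, 34, 46, 12, 28, 3, 24, 16]
  queue [25] -> pop 25, enqueue [none], visited so far: [40, 31, 49, 27, 34, 46, 12, 28, 3, 24, 16, 25]
Result: [40, 31, 49, 27, 34, 46, 12, 28, 3, 24, 16, 25]


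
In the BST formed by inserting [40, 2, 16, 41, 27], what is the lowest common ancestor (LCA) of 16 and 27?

Tree insertion order: [40, 2, 16, 41, 27]
Tree (level-order array): [40, 2, 41, None, 16, None, None, None, 27]
In a BST, the LCA of p=16, q=27 is the first node v on the
root-to-leaf path with p <= v <= q (go left if both < v, right if both > v).
Walk from root:
  at 40: both 16 and 27 < 40, go left
  at 2: both 16 and 27 > 2, go right
  at 16: 16 <= 16 <= 27, this is the LCA
LCA = 16


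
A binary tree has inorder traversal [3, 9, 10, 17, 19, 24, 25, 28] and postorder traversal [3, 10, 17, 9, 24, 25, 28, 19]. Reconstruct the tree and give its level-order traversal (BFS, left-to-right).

Inorder:   [3, 9, 10, 17, 19, 24, 25, 28]
Postorder: [3, 10, 17, 9, 24, 25, 28, 19]
Algorithm: postorder visits root last, so walk postorder right-to-left;
each value is the root of the current inorder slice — split it at that
value, recurse on the right subtree first, then the left.
Recursive splits:
  root=19; inorder splits into left=[3, 9, 10, 17], right=[24, 25, 28]
  root=28; inorder splits into left=[24, 25], right=[]
  root=25; inorder splits into left=[24], right=[]
  root=24; inorder splits into left=[], right=[]
  root=9; inorder splits into left=[3], right=[10, 17]
  root=17; inorder splits into left=[10], right=[]
  root=10; inorder splits into left=[], right=[]
  root=3; inorder splits into left=[], right=[]
Reconstructed level-order: [19, 9, 28, 3, 17, 25, 10, 24]


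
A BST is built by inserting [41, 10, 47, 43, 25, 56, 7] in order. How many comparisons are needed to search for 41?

Search path for 41: 41
Found: True
Comparisons: 1


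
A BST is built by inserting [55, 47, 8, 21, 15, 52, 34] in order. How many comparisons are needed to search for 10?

Search path for 10: 55 -> 47 -> 8 -> 21 -> 15
Found: False
Comparisons: 5


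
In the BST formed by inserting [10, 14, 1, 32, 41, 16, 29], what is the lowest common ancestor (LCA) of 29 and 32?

Tree insertion order: [10, 14, 1, 32, 41, 16, 29]
Tree (level-order array): [10, 1, 14, None, None, None, 32, 16, 41, None, 29]
In a BST, the LCA of p=29, q=32 is the first node v on the
root-to-leaf path with p <= v <= q (go left if both < v, right if both > v).
Walk from root:
  at 10: both 29 and 32 > 10, go right
  at 14: both 29 and 32 > 14, go right
  at 32: 29 <= 32 <= 32, this is the LCA
LCA = 32


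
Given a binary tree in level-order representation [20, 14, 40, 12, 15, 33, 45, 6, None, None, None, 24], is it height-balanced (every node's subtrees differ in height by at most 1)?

Tree (level-order array): [20, 14, 40, 12, 15, 33, 45, 6, None, None, None, 24]
Definition: a tree is height-balanced if, at every node, |h(left) - h(right)| <= 1 (empty subtree has height -1).
Bottom-up per-node check:
  node 6: h_left=-1, h_right=-1, diff=0 [OK], height=0
  node 12: h_left=0, h_right=-1, diff=1 [OK], height=1
  node 15: h_left=-1, h_right=-1, diff=0 [OK], height=0
  node 14: h_left=1, h_right=0, diff=1 [OK], height=2
  node 24: h_left=-1, h_right=-1, diff=0 [OK], height=0
  node 33: h_left=0, h_right=-1, diff=1 [OK], height=1
  node 45: h_left=-1, h_right=-1, diff=0 [OK], height=0
  node 40: h_left=1, h_right=0, diff=1 [OK], height=2
  node 20: h_left=2, h_right=2, diff=0 [OK], height=3
All nodes satisfy the balance condition.
Result: Balanced
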